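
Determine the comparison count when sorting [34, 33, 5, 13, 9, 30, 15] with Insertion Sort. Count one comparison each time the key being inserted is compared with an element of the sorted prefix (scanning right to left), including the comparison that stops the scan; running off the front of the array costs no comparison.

Insert 33: 34 > 33 (shift), reached front = 1 comparison(s) -> [33, 34, 5, 13, 9, 30, 15]
Insert 5: 34 > 5 (shift), 33 > 5 (shift), reached front = 2 comparison(s) -> [5, 33, 34, 13, 9, 30, 15]
Insert 13: 34 > 13 (shift), 33 > 13 (shift), 5 <= 13 (stop) = 3 comparison(s) -> [5, 13, 33, 34, 9, 30, 15]
Insert 9: 34 > 9 (shift), 33 > 9 (shift), 13 > 9 (shift), 5 <= 9 (stop) = 4 comparison(s) -> [5, 9, 13, 33, 34, 30, 15]
Insert 30: 34 > 30 (shift), 33 > 30 (shift), 13 <= 30 (stop) = 3 comparison(s) -> [5, 9, 13, 30, 33, 34, 15]
Insert 15: 34 > 15 (shift), 33 > 15 (shift), 30 > 15 (shift), 13 <= 15 (stop) = 4 comparison(s) -> [5, 9, 13, 15, 30, 33, 34]
Total comparisons: 1 + 2 + 3 + 4 + 3 + 4 = 17


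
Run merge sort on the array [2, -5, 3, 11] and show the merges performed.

Divide and conquer:
  Merge [2] + [-5] -> [-5, 2]
  Merge [3] + [11] -> [3, 11]
  Merge [-5, 2] + [3, 11] -> [-5, 2, 3, 11]


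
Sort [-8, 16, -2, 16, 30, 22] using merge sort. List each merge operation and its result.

Divide and conquer:
  Merge [16] + [-2] -> [-2, 16]
  Merge [-8] + [-2, 16] -> [-8, -2, 16]
  Merge [30] + [22] -> [22, 30]
  Merge [16] + [22, 30] -> [16, 22, 30]
  Merge [-8, -2, 16] + [16, 22, 30] -> [-8, -2, 16, 16, 22, 30]


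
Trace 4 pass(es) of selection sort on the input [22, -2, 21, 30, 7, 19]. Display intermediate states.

Pass 1: Select minimum -2 at index 1, swap -> [-2, 22, 21, 30, 7, 19]
Pass 2: Select minimum 7 at index 4, swap -> [-2, 7, 21, 30, 22, 19]
Pass 3: Select minimum 19 at index 5, swap -> [-2, 7, 19, 30, 22, 21]
Pass 4: Select minimum 21 at index 5, swap -> [-2, 7, 19, 21, 22, 30]


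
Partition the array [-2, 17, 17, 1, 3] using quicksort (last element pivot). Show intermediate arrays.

Partition 1: pivot=3 at index 2 -> [-2, 1, 3, 17, 17]
Partition 2: pivot=1 at index 1 -> [-2, 1, 3, 17, 17]
Partition 3: pivot=17 at index 4 -> [-2, 1, 3, 17, 17]


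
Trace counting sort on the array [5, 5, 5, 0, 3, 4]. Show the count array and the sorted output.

Count array: [1, 0, 0, 1, 1, 3]
(count[i] = number of elements equal to i)
Cumulative count: [1, 1, 1, 2, 3, 6]
Sorted: [0, 3, 4, 5, 5, 5]


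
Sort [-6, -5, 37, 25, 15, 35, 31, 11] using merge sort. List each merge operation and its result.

Divide and conquer:
  Merge [-6] + [-5] -> [-6, -5]
  Merge [37] + [25] -> [25, 37]
  Merge [-6, -5] + [25, 37] -> [-6, -5, 25, 37]
  Merge [15] + [35] -> [15, 35]
  Merge [31] + [11] -> [11, 31]
  Merge [15, 35] + [11, 31] -> [11, 15, 31, 35]
  Merge [-6, -5, 25, 37] + [11, 15, 31, 35] -> [-6, -5, 11, 15, 25, 31, 35, 37]


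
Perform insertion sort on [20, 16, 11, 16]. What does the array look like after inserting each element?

First element 20 is already 'sorted'
Insert 16: shifted 1 elements -> [16, 20, 11, 16]
Insert 11: shifted 2 elements -> [11, 16, 20, 16]
Insert 16: shifted 1 elements -> [11, 16, 16, 20]


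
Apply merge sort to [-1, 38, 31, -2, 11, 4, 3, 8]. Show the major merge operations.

Divide and conquer:
  Merge [-1] + [38] -> [-1, 38]
  Merge [31] + [-2] -> [-2, 31]
  Merge [-1, 38] + [-2, 31] -> [-2, -1, 31, 38]
  Merge [11] + [4] -> [4, 11]
  Merge [3] + [8] -> [3, 8]
  Merge [4, 11] + [3, 8] -> [3, 4, 8, 11]
  Merge [-2, -1, 31, 38] + [3, 4, 8, 11] -> [-2, -1, 3, 4, 8, 11, 31, 38]


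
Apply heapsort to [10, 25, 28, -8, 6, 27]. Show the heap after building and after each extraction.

Build heap: [28, 25, 27, -8, 6, 10]
Extract 28: [27, 25, 10, -8, 6, 28]
Extract 27: [25, 6, 10, -8, 27, 28]
Extract 25: [10, 6, -8, 25, 27, 28]
Extract 10: [6, -8, 10, 25, 27, 28]
Extract 6: [-8, 6, 10, 25, 27, 28]


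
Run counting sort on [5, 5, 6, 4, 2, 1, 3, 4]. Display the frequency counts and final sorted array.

Count array: [0, 1, 1, 1, 2, 2, 1]
(count[i] = number of elements equal to i)
Cumulative count: [0, 1, 2, 3, 5, 7, 8]
Sorted: [1, 2, 3, 4, 4, 5, 5, 6]


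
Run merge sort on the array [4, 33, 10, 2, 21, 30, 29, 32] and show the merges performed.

Divide and conquer:
  Merge [4] + [33] -> [4, 33]
  Merge [10] + [2] -> [2, 10]
  Merge [4, 33] + [2, 10] -> [2, 4, 10, 33]
  Merge [21] + [30] -> [21, 30]
  Merge [29] + [32] -> [29, 32]
  Merge [21, 30] + [29, 32] -> [21, 29, 30, 32]
  Merge [2, 4, 10, 33] + [21, 29, 30, 32] -> [2, 4, 10, 21, 29, 30, 32, 33]


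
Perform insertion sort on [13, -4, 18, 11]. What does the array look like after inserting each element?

First element 13 is already 'sorted'
Insert -4: shifted 1 elements -> [-4, 13, 18, 11]
Insert 18: shifted 0 elements -> [-4, 13, 18, 11]
Insert 11: shifted 2 elements -> [-4, 11, 13, 18]


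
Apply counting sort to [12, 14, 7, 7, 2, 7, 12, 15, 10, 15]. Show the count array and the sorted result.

Count array: [0, 0, 1, 0, 0, 0, 0, 3, 0, 0, 1, 0, 2, 0, 1, 2]
(count[i] = number of elements equal to i)
Cumulative count: [0, 0, 1, 1, 1, 1, 1, 4, 4, 4, 5, 5, 7, 7, 8, 10]
Sorted: [2, 7, 7, 7, 10, 12, 12, 14, 15, 15]


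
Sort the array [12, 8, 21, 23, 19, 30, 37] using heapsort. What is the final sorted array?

Build heap: [37, 23, 30, 8, 19, 12, 21]
Extract 37: [30, 23, 21, 8, 19, 12, 37]
Extract 30: [23, 19, 21, 8, 12, 30, 37]
Extract 23: [21, 19, 12, 8, 23, 30, 37]
Extract 21: [19, 8, 12, 21, 23, 30, 37]
Extract 19: [12, 8, 19, 21, 23, 30, 37]
Extract 12: [8, 12, 19, 21, 23, 30, 37]


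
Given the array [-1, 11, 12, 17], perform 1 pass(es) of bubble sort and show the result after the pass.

After pass 1: [-1, 11, 12, 17] (0 swaps)
Total swaps: 0


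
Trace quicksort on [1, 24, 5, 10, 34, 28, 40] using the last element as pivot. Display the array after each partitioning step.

Partition 1: pivot=40 at index 6 -> [1, 24, 5, 10, 34, 28, 40]
Partition 2: pivot=28 at index 4 -> [1, 24, 5, 10, 28, 34, 40]
Partition 3: pivot=10 at index 2 -> [1, 5, 10, 24, 28, 34, 40]
Partition 4: pivot=5 at index 1 -> [1, 5, 10, 24, 28, 34, 40]


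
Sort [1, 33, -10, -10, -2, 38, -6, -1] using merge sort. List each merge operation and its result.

Divide and conquer:
  Merge [1] + [33] -> [1, 33]
  Merge [-10] + [-10] -> [-10, -10]
  Merge [1, 33] + [-10, -10] -> [-10, -10, 1, 33]
  Merge [-2] + [38] -> [-2, 38]
  Merge [-6] + [-1] -> [-6, -1]
  Merge [-2, 38] + [-6, -1] -> [-6, -2, -1, 38]
  Merge [-10, -10, 1, 33] + [-6, -2, -1, 38] -> [-10, -10, -6, -2, -1, 1, 33, 38]


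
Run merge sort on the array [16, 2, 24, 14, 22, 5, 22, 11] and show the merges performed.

Divide and conquer:
  Merge [16] + [2] -> [2, 16]
  Merge [24] + [14] -> [14, 24]
  Merge [2, 16] + [14, 24] -> [2, 14, 16, 24]
  Merge [22] + [5] -> [5, 22]
  Merge [22] + [11] -> [11, 22]
  Merge [5, 22] + [11, 22] -> [5, 11, 22, 22]
  Merge [2, 14, 16, 24] + [5, 11, 22, 22] -> [2, 5, 11, 14, 16, 22, 22, 24]


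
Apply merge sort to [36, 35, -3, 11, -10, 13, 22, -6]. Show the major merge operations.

Divide and conquer:
  Merge [36] + [35] -> [35, 36]
  Merge [-3] + [11] -> [-3, 11]
  Merge [35, 36] + [-3, 11] -> [-3, 11, 35, 36]
  Merge [-10] + [13] -> [-10, 13]
  Merge [22] + [-6] -> [-6, 22]
  Merge [-10, 13] + [-6, 22] -> [-10, -6, 13, 22]
  Merge [-3, 11, 35, 36] + [-10, -6, 13, 22] -> [-10, -6, -3, 11, 13, 22, 35, 36]


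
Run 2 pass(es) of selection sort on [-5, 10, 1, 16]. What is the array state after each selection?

Pass 1: Select minimum -5 at index 0, swap -> [-5, 10, 1, 16]
Pass 2: Select minimum 1 at index 2, swap -> [-5, 1, 10, 16]


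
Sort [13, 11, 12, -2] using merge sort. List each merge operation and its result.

Divide and conquer:
  Merge [13] + [11] -> [11, 13]
  Merge [12] + [-2] -> [-2, 12]
  Merge [11, 13] + [-2, 12] -> [-2, 11, 12, 13]


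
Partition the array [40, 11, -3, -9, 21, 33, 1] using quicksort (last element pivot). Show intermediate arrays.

Partition 1: pivot=1 at index 2 -> [-3, -9, 1, 11, 21, 33, 40]
Partition 2: pivot=-9 at index 0 -> [-9, -3, 1, 11, 21, 33, 40]
Partition 3: pivot=40 at index 6 -> [-9, -3, 1, 11, 21, 33, 40]
Partition 4: pivot=33 at index 5 -> [-9, -3, 1, 11, 21, 33, 40]
Partition 5: pivot=21 at index 4 -> [-9, -3, 1, 11, 21, 33, 40]


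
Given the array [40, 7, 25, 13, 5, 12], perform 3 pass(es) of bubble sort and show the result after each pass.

After pass 1: [7, 25, 13, 5, 12, 40] (5 swaps)
After pass 2: [7, 13, 5, 12, 25, 40] (3 swaps)
After pass 3: [7, 5, 12, 13, 25, 40] (2 swaps)
Total swaps: 10


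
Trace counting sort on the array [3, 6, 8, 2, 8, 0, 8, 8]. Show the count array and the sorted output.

Count array: [1, 0, 1, 1, 0, 0, 1, 0, 4]
(count[i] = number of elements equal to i)
Cumulative count: [1, 1, 2, 3, 3, 3, 4, 4, 8]
Sorted: [0, 2, 3, 6, 8, 8, 8, 8]


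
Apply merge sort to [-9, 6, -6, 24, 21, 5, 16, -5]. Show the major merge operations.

Divide and conquer:
  Merge [-9] + [6] -> [-9, 6]
  Merge [-6] + [24] -> [-6, 24]
  Merge [-9, 6] + [-6, 24] -> [-9, -6, 6, 24]
  Merge [21] + [5] -> [5, 21]
  Merge [16] + [-5] -> [-5, 16]
  Merge [5, 21] + [-5, 16] -> [-5, 5, 16, 21]
  Merge [-9, -6, 6, 24] + [-5, 5, 16, 21] -> [-9, -6, -5, 5, 6, 16, 21, 24]


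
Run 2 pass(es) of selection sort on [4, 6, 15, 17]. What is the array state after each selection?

Pass 1: Select minimum 4 at index 0, swap -> [4, 6, 15, 17]
Pass 2: Select minimum 6 at index 1, swap -> [4, 6, 15, 17]


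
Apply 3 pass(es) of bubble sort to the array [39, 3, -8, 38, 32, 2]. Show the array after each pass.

After pass 1: [3, -8, 38, 32, 2, 39] (5 swaps)
After pass 2: [-8, 3, 32, 2, 38, 39] (3 swaps)
After pass 3: [-8, 3, 2, 32, 38, 39] (1 swaps)
Total swaps: 9


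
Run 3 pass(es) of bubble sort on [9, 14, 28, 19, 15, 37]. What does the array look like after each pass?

After pass 1: [9, 14, 19, 15, 28, 37] (2 swaps)
After pass 2: [9, 14, 15, 19, 28, 37] (1 swaps)
After pass 3: [9, 14, 15, 19, 28, 37] (0 swaps)
Total swaps: 3


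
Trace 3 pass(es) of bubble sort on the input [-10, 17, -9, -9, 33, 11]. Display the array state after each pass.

After pass 1: [-10, -9, -9, 17, 11, 33] (3 swaps)
After pass 2: [-10, -9, -9, 11, 17, 33] (1 swaps)
After pass 3: [-10, -9, -9, 11, 17, 33] (0 swaps)
Total swaps: 4


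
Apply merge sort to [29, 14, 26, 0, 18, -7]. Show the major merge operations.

Divide and conquer:
  Merge [14] + [26] -> [14, 26]
  Merge [29] + [14, 26] -> [14, 26, 29]
  Merge [18] + [-7] -> [-7, 18]
  Merge [0] + [-7, 18] -> [-7, 0, 18]
  Merge [14, 26, 29] + [-7, 0, 18] -> [-7, 0, 14, 18, 26, 29]


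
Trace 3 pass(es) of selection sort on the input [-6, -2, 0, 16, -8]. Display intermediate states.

Pass 1: Select minimum -8 at index 4, swap -> [-8, -2, 0, 16, -6]
Pass 2: Select minimum -6 at index 4, swap -> [-8, -6, 0, 16, -2]
Pass 3: Select minimum -2 at index 4, swap -> [-8, -6, -2, 16, 0]


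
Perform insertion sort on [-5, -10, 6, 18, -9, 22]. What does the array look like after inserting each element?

First element -5 is already 'sorted'
Insert -10: shifted 1 elements -> [-10, -5, 6, 18, -9, 22]
Insert 6: shifted 0 elements -> [-10, -5, 6, 18, -9, 22]
Insert 18: shifted 0 elements -> [-10, -5, 6, 18, -9, 22]
Insert -9: shifted 3 elements -> [-10, -9, -5, 6, 18, 22]
Insert 22: shifted 0 elements -> [-10, -9, -5, 6, 18, 22]


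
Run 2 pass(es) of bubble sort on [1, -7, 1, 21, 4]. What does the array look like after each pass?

After pass 1: [-7, 1, 1, 4, 21] (2 swaps)
After pass 2: [-7, 1, 1, 4, 21] (0 swaps)
Total swaps: 2


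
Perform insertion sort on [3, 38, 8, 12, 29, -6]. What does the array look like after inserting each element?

First element 3 is already 'sorted'
Insert 38: shifted 0 elements -> [3, 38, 8, 12, 29, -6]
Insert 8: shifted 1 elements -> [3, 8, 38, 12, 29, -6]
Insert 12: shifted 1 elements -> [3, 8, 12, 38, 29, -6]
Insert 29: shifted 1 elements -> [3, 8, 12, 29, 38, -6]
Insert -6: shifted 5 elements -> [-6, 3, 8, 12, 29, 38]


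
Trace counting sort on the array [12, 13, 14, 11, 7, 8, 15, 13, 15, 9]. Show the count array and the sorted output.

Count array: [0, 0, 0, 0, 0, 0, 0, 1, 1, 1, 0, 1, 1, 2, 1, 2]
(count[i] = number of elements equal to i)
Cumulative count: [0, 0, 0, 0, 0, 0, 0, 1, 2, 3, 3, 4, 5, 7, 8, 10]
Sorted: [7, 8, 9, 11, 12, 13, 13, 14, 15, 15]


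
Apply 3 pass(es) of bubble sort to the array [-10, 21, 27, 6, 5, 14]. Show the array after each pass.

After pass 1: [-10, 21, 6, 5, 14, 27] (3 swaps)
After pass 2: [-10, 6, 5, 14, 21, 27] (3 swaps)
After pass 3: [-10, 5, 6, 14, 21, 27] (1 swaps)
Total swaps: 7


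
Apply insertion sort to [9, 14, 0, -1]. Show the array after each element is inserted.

First element 9 is already 'sorted'
Insert 14: shifted 0 elements -> [9, 14, 0, -1]
Insert 0: shifted 2 elements -> [0, 9, 14, -1]
Insert -1: shifted 3 elements -> [-1, 0, 9, 14]


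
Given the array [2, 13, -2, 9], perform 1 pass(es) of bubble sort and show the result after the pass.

After pass 1: [2, -2, 9, 13] (2 swaps)
Total swaps: 2


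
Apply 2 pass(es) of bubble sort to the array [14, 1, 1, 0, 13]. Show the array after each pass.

After pass 1: [1, 1, 0, 13, 14] (4 swaps)
After pass 2: [1, 0, 1, 13, 14] (1 swaps)
Total swaps: 5


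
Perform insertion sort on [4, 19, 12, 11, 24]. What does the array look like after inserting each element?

First element 4 is already 'sorted'
Insert 19: shifted 0 elements -> [4, 19, 12, 11, 24]
Insert 12: shifted 1 elements -> [4, 12, 19, 11, 24]
Insert 11: shifted 2 elements -> [4, 11, 12, 19, 24]
Insert 24: shifted 0 elements -> [4, 11, 12, 19, 24]


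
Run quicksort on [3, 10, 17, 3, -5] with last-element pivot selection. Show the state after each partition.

Partition 1: pivot=-5 at index 0 -> [-5, 10, 17, 3, 3]
Partition 2: pivot=3 at index 2 -> [-5, 3, 3, 10, 17]
Partition 3: pivot=17 at index 4 -> [-5, 3, 3, 10, 17]


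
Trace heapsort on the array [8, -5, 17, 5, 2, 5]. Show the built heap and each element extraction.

Build heap: [17, 5, 8, -5, 2, 5]
Extract 17: [8, 5, 5, -5, 2, 17]
Extract 8: [5, 2, 5, -5, 8, 17]
Extract 5: [5, 2, -5, 5, 8, 17]
Extract 5: [2, -5, 5, 5, 8, 17]
Extract 2: [-5, 2, 5, 5, 8, 17]


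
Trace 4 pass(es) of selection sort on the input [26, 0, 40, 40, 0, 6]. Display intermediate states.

Pass 1: Select minimum 0 at index 1, swap -> [0, 26, 40, 40, 0, 6]
Pass 2: Select minimum 0 at index 4, swap -> [0, 0, 40, 40, 26, 6]
Pass 3: Select minimum 6 at index 5, swap -> [0, 0, 6, 40, 26, 40]
Pass 4: Select minimum 26 at index 4, swap -> [0, 0, 6, 26, 40, 40]


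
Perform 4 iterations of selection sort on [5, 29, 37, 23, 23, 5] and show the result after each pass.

Pass 1: Select minimum 5 at index 0, swap -> [5, 29, 37, 23, 23, 5]
Pass 2: Select minimum 5 at index 5, swap -> [5, 5, 37, 23, 23, 29]
Pass 3: Select minimum 23 at index 3, swap -> [5, 5, 23, 37, 23, 29]
Pass 4: Select minimum 23 at index 4, swap -> [5, 5, 23, 23, 37, 29]


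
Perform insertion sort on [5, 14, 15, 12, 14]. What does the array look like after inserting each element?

First element 5 is already 'sorted'
Insert 14: shifted 0 elements -> [5, 14, 15, 12, 14]
Insert 15: shifted 0 elements -> [5, 14, 15, 12, 14]
Insert 12: shifted 2 elements -> [5, 12, 14, 15, 14]
Insert 14: shifted 1 elements -> [5, 12, 14, 14, 15]


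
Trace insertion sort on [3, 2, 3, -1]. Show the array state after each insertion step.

First element 3 is already 'sorted'
Insert 2: shifted 1 elements -> [2, 3, 3, -1]
Insert 3: shifted 0 elements -> [2, 3, 3, -1]
Insert -1: shifted 3 elements -> [-1, 2, 3, 3]


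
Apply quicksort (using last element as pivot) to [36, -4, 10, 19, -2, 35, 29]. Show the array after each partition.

Partition 1: pivot=29 at index 4 -> [-4, 10, 19, -2, 29, 35, 36]
Partition 2: pivot=-2 at index 1 -> [-4, -2, 19, 10, 29, 35, 36]
Partition 3: pivot=10 at index 2 -> [-4, -2, 10, 19, 29, 35, 36]
Partition 4: pivot=36 at index 6 -> [-4, -2, 10, 19, 29, 35, 36]


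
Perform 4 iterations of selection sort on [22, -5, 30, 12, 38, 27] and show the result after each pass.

Pass 1: Select minimum -5 at index 1, swap -> [-5, 22, 30, 12, 38, 27]
Pass 2: Select minimum 12 at index 3, swap -> [-5, 12, 30, 22, 38, 27]
Pass 3: Select minimum 22 at index 3, swap -> [-5, 12, 22, 30, 38, 27]
Pass 4: Select minimum 27 at index 5, swap -> [-5, 12, 22, 27, 38, 30]


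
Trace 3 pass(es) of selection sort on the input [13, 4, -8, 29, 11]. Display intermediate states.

Pass 1: Select minimum -8 at index 2, swap -> [-8, 4, 13, 29, 11]
Pass 2: Select minimum 4 at index 1, swap -> [-8, 4, 13, 29, 11]
Pass 3: Select minimum 11 at index 4, swap -> [-8, 4, 11, 29, 13]


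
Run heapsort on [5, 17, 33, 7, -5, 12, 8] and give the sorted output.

Build heap: [33, 17, 12, 7, -5, 5, 8]
Extract 33: [17, 8, 12, 7, -5, 5, 33]
Extract 17: [12, 8, 5, 7, -5, 17, 33]
Extract 12: [8, 7, 5, -5, 12, 17, 33]
Extract 8: [7, -5, 5, 8, 12, 17, 33]
Extract 7: [5, -5, 7, 8, 12, 17, 33]
Extract 5: [-5, 5, 7, 8, 12, 17, 33]


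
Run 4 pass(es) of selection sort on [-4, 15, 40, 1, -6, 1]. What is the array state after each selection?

Pass 1: Select minimum -6 at index 4, swap -> [-6, 15, 40, 1, -4, 1]
Pass 2: Select minimum -4 at index 4, swap -> [-6, -4, 40, 1, 15, 1]
Pass 3: Select minimum 1 at index 3, swap -> [-6, -4, 1, 40, 15, 1]
Pass 4: Select minimum 1 at index 5, swap -> [-6, -4, 1, 1, 15, 40]


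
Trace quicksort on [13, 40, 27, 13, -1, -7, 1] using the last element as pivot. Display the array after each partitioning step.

Partition 1: pivot=1 at index 2 -> [-1, -7, 1, 13, 13, 40, 27]
Partition 2: pivot=-7 at index 0 -> [-7, -1, 1, 13, 13, 40, 27]
Partition 3: pivot=27 at index 5 -> [-7, -1, 1, 13, 13, 27, 40]
Partition 4: pivot=13 at index 4 -> [-7, -1, 1, 13, 13, 27, 40]


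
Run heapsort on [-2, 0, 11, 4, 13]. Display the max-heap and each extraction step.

Build heap: [13, 4, 11, -2, 0]
Extract 13: [11, 4, 0, -2, 13]
Extract 11: [4, -2, 0, 11, 13]
Extract 4: [0, -2, 4, 11, 13]
Extract 0: [-2, 0, 4, 11, 13]


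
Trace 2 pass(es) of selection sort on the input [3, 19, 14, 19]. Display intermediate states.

Pass 1: Select minimum 3 at index 0, swap -> [3, 19, 14, 19]
Pass 2: Select minimum 14 at index 2, swap -> [3, 14, 19, 19]


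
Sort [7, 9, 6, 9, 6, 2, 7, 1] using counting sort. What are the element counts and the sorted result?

Count array: [0, 1, 1, 0, 0, 0, 2, 2, 0, 2]
(count[i] = number of elements equal to i)
Cumulative count: [0, 1, 2, 2, 2, 2, 4, 6, 6, 8]
Sorted: [1, 2, 6, 6, 7, 7, 9, 9]


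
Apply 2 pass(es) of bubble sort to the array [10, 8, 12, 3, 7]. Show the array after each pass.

After pass 1: [8, 10, 3, 7, 12] (3 swaps)
After pass 2: [8, 3, 7, 10, 12] (2 swaps)
Total swaps: 5


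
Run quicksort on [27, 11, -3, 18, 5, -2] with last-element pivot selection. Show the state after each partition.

Partition 1: pivot=-2 at index 1 -> [-3, -2, 27, 18, 5, 11]
Partition 2: pivot=11 at index 3 -> [-3, -2, 5, 11, 27, 18]
Partition 3: pivot=18 at index 4 -> [-3, -2, 5, 11, 18, 27]


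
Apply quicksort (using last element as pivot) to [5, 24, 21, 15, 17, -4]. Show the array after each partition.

Partition 1: pivot=-4 at index 0 -> [-4, 24, 21, 15, 17, 5]
Partition 2: pivot=5 at index 1 -> [-4, 5, 21, 15, 17, 24]
Partition 3: pivot=24 at index 5 -> [-4, 5, 21, 15, 17, 24]
Partition 4: pivot=17 at index 3 -> [-4, 5, 15, 17, 21, 24]


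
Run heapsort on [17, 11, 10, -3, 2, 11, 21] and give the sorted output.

Build heap: [21, 11, 17, -3, 2, 11, 10]
Extract 21: [17, 11, 11, -3, 2, 10, 21]
Extract 17: [11, 10, 11, -3, 2, 17, 21]
Extract 11: [11, 10, 2, -3, 11, 17, 21]
Extract 11: [10, -3, 2, 11, 11, 17, 21]
Extract 10: [2, -3, 10, 11, 11, 17, 21]
Extract 2: [-3, 2, 10, 11, 11, 17, 21]


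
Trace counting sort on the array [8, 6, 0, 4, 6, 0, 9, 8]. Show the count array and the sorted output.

Count array: [2, 0, 0, 0, 1, 0, 2, 0, 2, 1]
(count[i] = number of elements equal to i)
Cumulative count: [2, 2, 2, 2, 3, 3, 5, 5, 7, 8]
Sorted: [0, 0, 4, 6, 6, 8, 8, 9]


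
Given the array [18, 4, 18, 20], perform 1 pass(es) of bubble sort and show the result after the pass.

After pass 1: [4, 18, 18, 20] (1 swaps)
Total swaps: 1


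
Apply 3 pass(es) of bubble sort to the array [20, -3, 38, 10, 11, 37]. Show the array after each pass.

After pass 1: [-3, 20, 10, 11, 37, 38] (4 swaps)
After pass 2: [-3, 10, 11, 20, 37, 38] (2 swaps)
After pass 3: [-3, 10, 11, 20, 37, 38] (0 swaps)
Total swaps: 6


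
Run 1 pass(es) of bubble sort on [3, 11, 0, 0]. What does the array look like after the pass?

After pass 1: [3, 0, 0, 11] (2 swaps)
Total swaps: 2


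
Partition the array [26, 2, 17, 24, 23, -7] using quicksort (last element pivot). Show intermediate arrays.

Partition 1: pivot=-7 at index 0 -> [-7, 2, 17, 24, 23, 26]
Partition 2: pivot=26 at index 5 -> [-7, 2, 17, 24, 23, 26]
Partition 3: pivot=23 at index 3 -> [-7, 2, 17, 23, 24, 26]
Partition 4: pivot=17 at index 2 -> [-7, 2, 17, 23, 24, 26]


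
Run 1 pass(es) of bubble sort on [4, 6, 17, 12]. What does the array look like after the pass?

After pass 1: [4, 6, 12, 17] (1 swaps)
Total swaps: 1


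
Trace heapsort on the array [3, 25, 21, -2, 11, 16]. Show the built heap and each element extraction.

Build heap: [25, 11, 21, -2, 3, 16]
Extract 25: [21, 11, 16, -2, 3, 25]
Extract 21: [16, 11, 3, -2, 21, 25]
Extract 16: [11, -2, 3, 16, 21, 25]
Extract 11: [3, -2, 11, 16, 21, 25]
Extract 3: [-2, 3, 11, 16, 21, 25]


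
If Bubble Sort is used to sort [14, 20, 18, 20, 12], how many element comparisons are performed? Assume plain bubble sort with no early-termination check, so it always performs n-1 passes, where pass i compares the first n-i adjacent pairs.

Pass 1: compare adjacent pairs (0,1)..(3,4) = 4 comparison(s), 2 swap(s) -> [14, 18, 20, 12, 20]
Pass 2: compare adjacent pairs (0,1)..(2,3) = 3 comparison(s), 1 swap(s) -> [14, 18, 12, 20, 20]
Pass 3: compare adjacent pairs (0,1)..(1,2) = 2 comparison(s), 1 swap(s) -> [14, 12, 18, 20, 20]
Pass 4: compare adjacent pairs (0,1)..(0,1) = 1 comparison(s), 1 swap(s) -> [12, 14, 18, 20, 20]
Total comparisons: 4 + 3 + 2 + 1 = 10


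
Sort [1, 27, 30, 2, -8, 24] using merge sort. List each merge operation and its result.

Divide and conquer:
  Merge [27] + [30] -> [27, 30]
  Merge [1] + [27, 30] -> [1, 27, 30]
  Merge [-8] + [24] -> [-8, 24]
  Merge [2] + [-8, 24] -> [-8, 2, 24]
  Merge [1, 27, 30] + [-8, 2, 24] -> [-8, 1, 2, 24, 27, 30]


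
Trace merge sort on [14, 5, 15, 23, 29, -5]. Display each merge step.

Divide and conquer:
  Merge [5] + [15] -> [5, 15]
  Merge [14] + [5, 15] -> [5, 14, 15]
  Merge [29] + [-5] -> [-5, 29]
  Merge [23] + [-5, 29] -> [-5, 23, 29]
  Merge [5, 14, 15] + [-5, 23, 29] -> [-5, 5, 14, 15, 23, 29]


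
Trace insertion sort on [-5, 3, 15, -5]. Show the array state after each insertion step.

First element -5 is already 'sorted'
Insert 3: shifted 0 elements -> [-5, 3, 15, -5]
Insert 15: shifted 0 elements -> [-5, 3, 15, -5]
Insert -5: shifted 2 elements -> [-5, -5, 3, 15]


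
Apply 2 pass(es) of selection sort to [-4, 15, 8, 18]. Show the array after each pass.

Pass 1: Select minimum -4 at index 0, swap -> [-4, 15, 8, 18]
Pass 2: Select minimum 8 at index 2, swap -> [-4, 8, 15, 18]


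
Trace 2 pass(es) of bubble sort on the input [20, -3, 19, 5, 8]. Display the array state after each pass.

After pass 1: [-3, 19, 5, 8, 20] (4 swaps)
After pass 2: [-3, 5, 8, 19, 20] (2 swaps)
Total swaps: 6


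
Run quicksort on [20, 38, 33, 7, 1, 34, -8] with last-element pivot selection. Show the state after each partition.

Partition 1: pivot=-8 at index 0 -> [-8, 38, 33, 7, 1, 34, 20]
Partition 2: pivot=20 at index 3 -> [-8, 7, 1, 20, 33, 34, 38]
Partition 3: pivot=1 at index 1 -> [-8, 1, 7, 20, 33, 34, 38]
Partition 4: pivot=38 at index 6 -> [-8, 1, 7, 20, 33, 34, 38]
Partition 5: pivot=34 at index 5 -> [-8, 1, 7, 20, 33, 34, 38]


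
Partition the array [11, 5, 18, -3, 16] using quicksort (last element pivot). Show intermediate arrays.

Partition 1: pivot=16 at index 3 -> [11, 5, -3, 16, 18]
Partition 2: pivot=-3 at index 0 -> [-3, 5, 11, 16, 18]
Partition 3: pivot=11 at index 2 -> [-3, 5, 11, 16, 18]


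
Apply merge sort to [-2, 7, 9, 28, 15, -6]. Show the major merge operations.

Divide and conquer:
  Merge [7] + [9] -> [7, 9]
  Merge [-2] + [7, 9] -> [-2, 7, 9]
  Merge [15] + [-6] -> [-6, 15]
  Merge [28] + [-6, 15] -> [-6, 15, 28]
  Merge [-2, 7, 9] + [-6, 15, 28] -> [-6, -2, 7, 9, 15, 28]


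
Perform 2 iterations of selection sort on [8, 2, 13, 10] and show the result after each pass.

Pass 1: Select minimum 2 at index 1, swap -> [2, 8, 13, 10]
Pass 2: Select minimum 8 at index 1, swap -> [2, 8, 13, 10]


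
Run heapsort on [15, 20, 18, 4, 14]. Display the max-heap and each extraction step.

Build heap: [20, 15, 18, 4, 14]
Extract 20: [18, 15, 14, 4, 20]
Extract 18: [15, 4, 14, 18, 20]
Extract 15: [14, 4, 15, 18, 20]
Extract 14: [4, 14, 15, 18, 20]


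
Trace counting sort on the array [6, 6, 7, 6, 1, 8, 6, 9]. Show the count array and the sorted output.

Count array: [0, 1, 0, 0, 0, 0, 4, 1, 1, 1]
(count[i] = number of elements equal to i)
Cumulative count: [0, 1, 1, 1, 1, 1, 5, 6, 7, 8]
Sorted: [1, 6, 6, 6, 6, 7, 8, 9]


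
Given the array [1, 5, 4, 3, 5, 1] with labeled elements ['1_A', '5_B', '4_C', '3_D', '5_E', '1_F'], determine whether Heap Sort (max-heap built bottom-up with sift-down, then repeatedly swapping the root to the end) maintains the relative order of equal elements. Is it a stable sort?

Trace Heap Sort on the labeled array (the key is the number; the letter only tracks identity):
  Build max-heap: [5_B, 5_E, 4_C, 3_D, 1_A, 1_F]
  Swap root 5_B to index 5, re-heapify first 5 -> [5_E, 3_D, 4_C, 1_F, 1_A, 5_B]
  Swap root 5_E to index 4, re-heapify first 4 -> [4_C, 3_D, 1_A, 1_F, 5_E, 5_B]
  Swap root 4_C to index 3, re-heapify first 3 -> [3_D, 1_F, 1_A, 4_C, 5_E, 5_B]
  Swap root 3_D to index 2, re-heapify first 2 -> [1_A, 1_F, 3_D, 4_C, 5_E, 5_B]
  Swap root 1_A to index 1, re-heapify first 1 -> [1_F, 1_A, 3_D, 4_C, 5_E, 5_B]
Final order: [1_F, 1_A, 3_D, 4_C, 5_E, 5_B]
Equal keys:
  value 1: originally 1_A, 1_F; after sorting 1_F, 1_A -> order changed
  value 5: originally 5_B, 5_E; after sorting 5_E, 5_B -> order changed
Equal keys were reordered, so Heap Sort is not stable: heap construction and root-to-end swaps move elements without regard to the original order of equal keys. (One such input is enough; an unstable sort may happen to preserve order on other inputs, but it gives no guarantee.)
Answer: Not stable


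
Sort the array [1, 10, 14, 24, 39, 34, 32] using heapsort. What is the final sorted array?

Build heap: [39, 24, 34, 1, 10, 14, 32]
Extract 39: [34, 24, 32, 1, 10, 14, 39]
Extract 34: [32, 24, 14, 1, 10, 34, 39]
Extract 32: [24, 10, 14, 1, 32, 34, 39]
Extract 24: [14, 10, 1, 24, 32, 34, 39]
Extract 14: [10, 1, 14, 24, 32, 34, 39]
Extract 10: [1, 10, 14, 24, 32, 34, 39]


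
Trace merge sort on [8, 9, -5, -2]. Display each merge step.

Divide and conquer:
  Merge [8] + [9] -> [8, 9]
  Merge [-5] + [-2] -> [-5, -2]
  Merge [8, 9] + [-5, -2] -> [-5, -2, 8, 9]


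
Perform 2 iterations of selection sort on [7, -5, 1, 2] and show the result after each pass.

Pass 1: Select minimum -5 at index 1, swap -> [-5, 7, 1, 2]
Pass 2: Select minimum 1 at index 2, swap -> [-5, 1, 7, 2]


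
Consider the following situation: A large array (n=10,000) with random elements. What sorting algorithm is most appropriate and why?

Best choice: Quicksort or Mergesort
Reason: Both have O(n log n) average case; quicksort has lower constant factors


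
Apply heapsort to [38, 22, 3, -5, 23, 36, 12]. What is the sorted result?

Build heap: [38, 23, 36, -5, 22, 3, 12]
Extract 38: [36, 23, 12, -5, 22, 3, 38]
Extract 36: [23, 22, 12, -5, 3, 36, 38]
Extract 23: [22, 3, 12, -5, 23, 36, 38]
Extract 22: [12, 3, -5, 22, 23, 36, 38]
Extract 12: [3, -5, 12, 22, 23, 36, 38]
Extract 3: [-5, 3, 12, 22, 23, 36, 38]


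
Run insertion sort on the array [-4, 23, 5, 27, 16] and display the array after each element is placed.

First element -4 is already 'sorted'
Insert 23: shifted 0 elements -> [-4, 23, 5, 27, 16]
Insert 5: shifted 1 elements -> [-4, 5, 23, 27, 16]
Insert 27: shifted 0 elements -> [-4, 5, 23, 27, 16]
Insert 16: shifted 2 elements -> [-4, 5, 16, 23, 27]


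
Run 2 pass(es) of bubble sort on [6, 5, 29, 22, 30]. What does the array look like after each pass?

After pass 1: [5, 6, 22, 29, 30] (2 swaps)
After pass 2: [5, 6, 22, 29, 30] (0 swaps)
Total swaps: 2


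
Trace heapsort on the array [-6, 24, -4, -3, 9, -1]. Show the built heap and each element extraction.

Build heap: [24, 9, -1, -3, -6, -4]
Extract 24: [9, -3, -1, -4, -6, 24]
Extract 9: [-1, -3, -6, -4, 9, 24]
Extract -1: [-3, -4, -6, -1, 9, 24]
Extract -3: [-4, -6, -3, -1, 9, 24]
Extract -4: [-6, -4, -3, -1, 9, 24]


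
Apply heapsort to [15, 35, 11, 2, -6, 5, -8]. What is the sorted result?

Build heap: [35, 15, 11, 2, -6, 5, -8]
Extract 35: [15, 2, 11, -8, -6, 5, 35]
Extract 15: [11, 2, 5, -8, -6, 15, 35]
Extract 11: [5, 2, -6, -8, 11, 15, 35]
Extract 5: [2, -8, -6, 5, 11, 15, 35]
Extract 2: [-6, -8, 2, 5, 11, 15, 35]
Extract -6: [-8, -6, 2, 5, 11, 15, 35]


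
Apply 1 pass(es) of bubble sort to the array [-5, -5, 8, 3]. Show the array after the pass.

After pass 1: [-5, -5, 3, 8] (1 swaps)
Total swaps: 1


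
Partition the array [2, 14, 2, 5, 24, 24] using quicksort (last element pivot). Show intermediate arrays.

Partition 1: pivot=24 at index 5 -> [2, 14, 2, 5, 24, 24]
Partition 2: pivot=24 at index 4 -> [2, 14, 2, 5, 24, 24]
Partition 3: pivot=5 at index 2 -> [2, 2, 5, 14, 24, 24]
Partition 4: pivot=2 at index 1 -> [2, 2, 5, 14, 24, 24]


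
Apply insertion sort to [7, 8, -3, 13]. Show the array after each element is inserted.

First element 7 is already 'sorted'
Insert 8: shifted 0 elements -> [7, 8, -3, 13]
Insert -3: shifted 2 elements -> [-3, 7, 8, 13]
Insert 13: shifted 0 elements -> [-3, 7, 8, 13]


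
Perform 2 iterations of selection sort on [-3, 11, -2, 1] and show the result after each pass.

Pass 1: Select minimum -3 at index 0, swap -> [-3, 11, -2, 1]
Pass 2: Select minimum -2 at index 2, swap -> [-3, -2, 11, 1]


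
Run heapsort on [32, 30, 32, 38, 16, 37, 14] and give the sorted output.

Build heap: [38, 32, 37, 30, 16, 32, 14]
Extract 38: [37, 32, 32, 30, 16, 14, 38]
Extract 37: [32, 30, 32, 14, 16, 37, 38]
Extract 32: [32, 30, 16, 14, 32, 37, 38]
Extract 32: [30, 14, 16, 32, 32, 37, 38]
Extract 30: [16, 14, 30, 32, 32, 37, 38]
Extract 16: [14, 16, 30, 32, 32, 37, 38]


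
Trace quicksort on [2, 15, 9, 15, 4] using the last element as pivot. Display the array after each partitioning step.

Partition 1: pivot=4 at index 1 -> [2, 4, 9, 15, 15]
Partition 2: pivot=15 at index 4 -> [2, 4, 9, 15, 15]
Partition 3: pivot=15 at index 3 -> [2, 4, 9, 15, 15]


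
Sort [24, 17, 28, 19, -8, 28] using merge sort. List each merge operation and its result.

Divide and conquer:
  Merge [17] + [28] -> [17, 28]
  Merge [24] + [17, 28] -> [17, 24, 28]
  Merge [-8] + [28] -> [-8, 28]
  Merge [19] + [-8, 28] -> [-8, 19, 28]
  Merge [17, 24, 28] + [-8, 19, 28] -> [-8, 17, 19, 24, 28, 28]


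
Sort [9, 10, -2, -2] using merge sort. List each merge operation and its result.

Divide and conquer:
  Merge [9] + [10] -> [9, 10]
  Merge [-2] + [-2] -> [-2, -2]
  Merge [9, 10] + [-2, -2] -> [-2, -2, 9, 10]


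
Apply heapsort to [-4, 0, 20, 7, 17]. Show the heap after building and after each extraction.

Build heap: [20, 17, -4, 7, 0]
Extract 20: [17, 7, -4, 0, 20]
Extract 17: [7, 0, -4, 17, 20]
Extract 7: [0, -4, 7, 17, 20]
Extract 0: [-4, 0, 7, 17, 20]


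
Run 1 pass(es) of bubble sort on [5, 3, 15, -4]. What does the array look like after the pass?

After pass 1: [3, 5, -4, 15] (2 swaps)
Total swaps: 2


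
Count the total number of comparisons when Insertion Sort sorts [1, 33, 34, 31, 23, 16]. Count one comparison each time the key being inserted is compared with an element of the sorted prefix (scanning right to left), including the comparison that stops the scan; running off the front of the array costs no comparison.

Insert 33: 1 <= 33 (stop) = 1 comparison(s) -> [1, 33, 34, 31, 23, 16]
Insert 34: 33 <= 34 (stop) = 1 comparison(s) -> [1, 33, 34, 31, 23, 16]
Insert 31: 34 > 31 (shift), 33 > 31 (shift), 1 <= 31 (stop) = 3 comparison(s) -> [1, 31, 33, 34, 23, 16]
Insert 23: 34 > 23 (shift), 33 > 23 (shift), 31 > 23 (shift), 1 <= 23 (stop) = 4 comparison(s) -> [1, 23, 31, 33, 34, 16]
Insert 16: 34 > 16 (shift), 33 > 16 (shift), 31 > 16 (shift), 23 > 16 (shift), 1 <= 16 (stop) = 5 comparison(s) -> [1, 16, 23, 31, 33, 34]
Total comparisons: 1 + 1 + 3 + 4 + 5 = 14


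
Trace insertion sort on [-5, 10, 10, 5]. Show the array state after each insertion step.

First element -5 is already 'sorted'
Insert 10: shifted 0 elements -> [-5, 10, 10, 5]
Insert 10: shifted 0 elements -> [-5, 10, 10, 5]
Insert 5: shifted 2 elements -> [-5, 5, 10, 10]


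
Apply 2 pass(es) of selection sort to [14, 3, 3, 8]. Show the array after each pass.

Pass 1: Select minimum 3 at index 1, swap -> [3, 14, 3, 8]
Pass 2: Select minimum 3 at index 2, swap -> [3, 3, 14, 8]


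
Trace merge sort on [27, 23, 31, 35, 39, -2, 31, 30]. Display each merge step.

Divide and conquer:
  Merge [27] + [23] -> [23, 27]
  Merge [31] + [35] -> [31, 35]
  Merge [23, 27] + [31, 35] -> [23, 27, 31, 35]
  Merge [39] + [-2] -> [-2, 39]
  Merge [31] + [30] -> [30, 31]
  Merge [-2, 39] + [30, 31] -> [-2, 30, 31, 39]
  Merge [23, 27, 31, 35] + [-2, 30, 31, 39] -> [-2, 23, 27, 30, 31, 31, 35, 39]


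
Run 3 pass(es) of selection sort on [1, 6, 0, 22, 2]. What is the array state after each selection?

Pass 1: Select minimum 0 at index 2, swap -> [0, 6, 1, 22, 2]
Pass 2: Select minimum 1 at index 2, swap -> [0, 1, 6, 22, 2]
Pass 3: Select minimum 2 at index 4, swap -> [0, 1, 2, 22, 6]


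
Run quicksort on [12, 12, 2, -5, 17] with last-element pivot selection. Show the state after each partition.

Partition 1: pivot=17 at index 4 -> [12, 12, 2, -5, 17]
Partition 2: pivot=-5 at index 0 -> [-5, 12, 2, 12, 17]
Partition 3: pivot=12 at index 3 -> [-5, 12, 2, 12, 17]
Partition 4: pivot=2 at index 1 -> [-5, 2, 12, 12, 17]


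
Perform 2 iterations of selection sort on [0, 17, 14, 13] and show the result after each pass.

Pass 1: Select minimum 0 at index 0, swap -> [0, 17, 14, 13]
Pass 2: Select minimum 13 at index 3, swap -> [0, 13, 14, 17]


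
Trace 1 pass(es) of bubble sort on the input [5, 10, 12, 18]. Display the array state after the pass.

After pass 1: [5, 10, 12, 18] (0 swaps)
Total swaps: 0


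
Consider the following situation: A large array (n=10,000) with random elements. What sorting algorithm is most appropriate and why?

Best choice: Quicksort or Mergesort
Reason: Both have O(n log n) average case; quicksort has lower constant factors


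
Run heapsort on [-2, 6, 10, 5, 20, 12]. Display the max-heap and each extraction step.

Build heap: [20, 6, 12, 5, -2, 10]
Extract 20: [12, 6, 10, 5, -2, 20]
Extract 12: [10, 6, -2, 5, 12, 20]
Extract 10: [6, 5, -2, 10, 12, 20]
Extract 6: [5, -2, 6, 10, 12, 20]
Extract 5: [-2, 5, 6, 10, 12, 20]


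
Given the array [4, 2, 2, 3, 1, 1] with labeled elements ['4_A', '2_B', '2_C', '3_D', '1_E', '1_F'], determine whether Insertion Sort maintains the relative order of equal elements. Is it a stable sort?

Trace Insertion Sort on the labeled array (the key is the number; the letter only tracks identity):
  Insert 2_B at index 0: [2_B, 4_A, 2_C, 3_D, 1_E, 1_F]
  Insert 2_C at index 1: [2_B, 2_C, 4_A, 3_D, 1_E, 1_F]
  Insert 3_D at index 2: [2_B, 2_C, 3_D, 4_A, 1_E, 1_F]
  Insert 1_E at index 0: [1_E, 2_B, 2_C, 3_D, 4_A, 1_F]
  Insert 1_F at index 1: [1_E, 1_F, 2_B, 2_C, 3_D, 4_A]
Final order: [1_E, 1_F, 2_B, 2_C, 3_D, 4_A]
Equal keys:
  value 1: originally 1_E, 1_F; after sorting 1_E, 1_F -> order preserved
  value 2: originally 2_B, 2_C; after sorting 2_B, 2_C -> order preserved
All equal keys kept their original relative order. Insertion Sort is stable: elements are shifted only while they are strictly greater than the key, so a key is inserted after any equal elements already placed.
Answer: Stable


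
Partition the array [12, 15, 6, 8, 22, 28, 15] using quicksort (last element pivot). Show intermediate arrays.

Partition 1: pivot=15 at index 4 -> [12, 15, 6, 8, 15, 28, 22]
Partition 2: pivot=8 at index 1 -> [6, 8, 12, 15, 15, 28, 22]
Partition 3: pivot=15 at index 3 -> [6, 8, 12, 15, 15, 28, 22]
Partition 4: pivot=22 at index 5 -> [6, 8, 12, 15, 15, 22, 28]


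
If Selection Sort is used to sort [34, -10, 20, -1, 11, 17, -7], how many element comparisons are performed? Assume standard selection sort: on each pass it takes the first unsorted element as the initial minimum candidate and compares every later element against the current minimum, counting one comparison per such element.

Pass 1: scan indices 1..6 for the minimum = 6 comparison(s); min is -10, place at index 0 -> [-10, 34, 20, -1, 11, 17, -7]
Pass 2: scan indices 2..6 for the minimum = 5 comparison(s); min is -7, place at index 1 -> [-10, -7, 20, -1, 11, 17, 34]
Pass 3: scan indices 3..6 for the minimum = 4 comparison(s); min is -1, place at index 2 -> [-10, -7, -1, 20, 11, 17, 34]
Pass 4: scan indices 4..6 for the minimum = 3 comparison(s); min is 11, place at index 3 -> [-10, -7, -1, 11, 20, 17, 34]
Pass 5: scan indices 5..6 for the minimum = 2 comparison(s); min is 17, place at index 4 -> [-10, -7, -1, 11, 17, 20, 34]
Pass 6: scan indices 6..6 for the minimum = 1 comparison(s); min is 20, place at index 5 -> [-10, -7, -1, 11, 17, 20, 34]
Selection sort always scans the whole unsorted suffix, so the count is (n-1) + (n-2) + ... + 1 = n(n-1)/2 = 7*6/2 = 21 regardless of the input order.
Total comparisons: 6 + 5 + 4 + 3 + 2 + 1 = 21


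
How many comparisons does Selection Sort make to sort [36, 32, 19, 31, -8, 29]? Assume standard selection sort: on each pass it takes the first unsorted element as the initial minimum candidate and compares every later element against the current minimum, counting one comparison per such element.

Pass 1: scan indices 1..5 for the minimum = 5 comparison(s); min is -8, place at index 0 -> [-8, 32, 19, 31, 36, 29]
Pass 2: scan indices 2..5 for the minimum = 4 comparison(s); min is 19, place at index 1 -> [-8, 19, 32, 31, 36, 29]
Pass 3: scan indices 3..5 for the minimum = 3 comparison(s); min is 29, place at index 2 -> [-8, 19, 29, 31, 36, 32]
Pass 4: scan indices 4..5 for the minimum = 2 comparison(s); min is 31, place at index 3 -> [-8, 19, 29, 31, 36, 32]
Pass 5: scan indices 5..5 for the minimum = 1 comparison(s); min is 32, place at index 4 -> [-8, 19, 29, 31, 32, 36]
Selection sort always scans the whole unsorted suffix, so the count is (n-1) + (n-2) + ... + 1 = n(n-1)/2 = 6*5/2 = 15 regardless of the input order.
Total comparisons: 5 + 4 + 3 + 2 + 1 = 15


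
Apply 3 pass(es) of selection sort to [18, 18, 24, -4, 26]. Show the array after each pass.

Pass 1: Select minimum -4 at index 3, swap -> [-4, 18, 24, 18, 26]
Pass 2: Select minimum 18 at index 1, swap -> [-4, 18, 24, 18, 26]
Pass 3: Select minimum 18 at index 3, swap -> [-4, 18, 18, 24, 26]


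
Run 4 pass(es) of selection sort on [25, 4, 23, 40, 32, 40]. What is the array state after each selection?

Pass 1: Select minimum 4 at index 1, swap -> [4, 25, 23, 40, 32, 40]
Pass 2: Select minimum 23 at index 2, swap -> [4, 23, 25, 40, 32, 40]
Pass 3: Select minimum 25 at index 2, swap -> [4, 23, 25, 40, 32, 40]
Pass 4: Select minimum 32 at index 4, swap -> [4, 23, 25, 32, 40, 40]


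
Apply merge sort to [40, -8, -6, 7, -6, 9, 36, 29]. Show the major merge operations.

Divide and conquer:
  Merge [40] + [-8] -> [-8, 40]
  Merge [-6] + [7] -> [-6, 7]
  Merge [-8, 40] + [-6, 7] -> [-8, -6, 7, 40]
  Merge [-6] + [9] -> [-6, 9]
  Merge [36] + [29] -> [29, 36]
  Merge [-6, 9] + [29, 36] -> [-6, 9, 29, 36]
  Merge [-8, -6, 7, 40] + [-6, 9, 29, 36] -> [-8, -6, -6, 7, 9, 29, 36, 40]
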